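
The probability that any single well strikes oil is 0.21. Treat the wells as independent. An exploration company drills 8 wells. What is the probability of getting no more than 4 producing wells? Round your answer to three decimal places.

X ~ Binomial(8, 0.21); P(X ≤ 4) = Σ C(8,k) p^k (1−p)^(8−k) over k:
  k=0: C(8,0)·0.21^0·0.79^8 = 0.15171
  k=1: C(8,1)·0.21^1·0.79^7 = 0.32263
  k=2: C(8,2)·0.21^2·0.79^6 = 0.30016
  k=3: C(8,3)·0.21^3·0.79^5 = 0.15958
  k=4: C(8,4)·0.21^4·0.79^4 = 0.05303
Total = 0.98711

0.987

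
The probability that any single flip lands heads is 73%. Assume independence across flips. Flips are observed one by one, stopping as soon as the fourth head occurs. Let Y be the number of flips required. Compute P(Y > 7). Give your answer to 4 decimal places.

0.0905

Needing more than 7 flips ⇔ fewer than 4 successes in the first 7. With X ~ Binomial(7, 0.73), P(Y > 7) = P(X ≤ 3).
  k=0: C(7,0)·0.73^0·0.27^7 = 0.000105
  k=1: C(7,1)·0.73^1·0.27^6 = 0.001980
  k=2: C(7,2)·0.73^2·0.27^5 = 0.016058
  k=3: C(7,3)·0.73^3·0.27^4 = 0.072359
P(X ≤ 3) = 0.090501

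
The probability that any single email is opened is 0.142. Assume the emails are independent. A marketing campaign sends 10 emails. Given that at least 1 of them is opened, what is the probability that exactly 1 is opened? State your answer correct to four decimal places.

X ~ Binomial(10, 0.142). Want P(X=1 | X≥1) = P(X=1) / P(X≥1).
P(X=1) = C(10,1)·0.142^1·0.858^9 = 0.357828
P(X≥1) = 1 − 0.216209 = 0.783791
Ratio = 0.357828 / 0.783791 = 0.456534

0.4565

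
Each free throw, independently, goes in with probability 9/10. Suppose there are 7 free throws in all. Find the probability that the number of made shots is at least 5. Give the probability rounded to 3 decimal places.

0.974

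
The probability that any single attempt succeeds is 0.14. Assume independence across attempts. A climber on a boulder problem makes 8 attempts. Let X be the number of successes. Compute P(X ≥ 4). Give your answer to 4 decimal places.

0.0168

X ~ Binomial(8, 0.14); P(X ≥ 4) = Σ C(8,k) p^k (1−p)^(8−k) over k:
  k=4: C(8,4)·0.14^4·0.86^4 = 0.014710
  k=5: C(8,5)·0.14^5·0.86^3 = 0.001916
  k=6: C(8,6)·0.14^6·0.86^2 = 0.000156
  k=7: C(8,7)·0.14^7·0.86^1 = 0.000007
  k=8: C(8,8)·0.14^8·0.86^0 = 0.000000
Total = 0.016789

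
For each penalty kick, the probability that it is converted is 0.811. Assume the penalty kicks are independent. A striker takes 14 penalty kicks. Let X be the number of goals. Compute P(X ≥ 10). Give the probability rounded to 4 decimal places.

0.8927

X ~ Binomial(14, 0.811); P(X ≥ 10) = Σ C(14,k) p^k (1−p)^(14−k) over k:
  k=10: C(14,10)·0.811^10·0.189^4 = 0.157213
  k=11: C(14,11)·0.811^11·0.189^3 = 0.245311
  k=12: C(14,12)·0.811^12·0.189^2 = 0.263157
  k=13: C(14,13)·0.811^13·0.189^1 = 0.173724
  k=14: C(14,14)·0.811^14·0.189^0 = 0.053247
Total = 0.892652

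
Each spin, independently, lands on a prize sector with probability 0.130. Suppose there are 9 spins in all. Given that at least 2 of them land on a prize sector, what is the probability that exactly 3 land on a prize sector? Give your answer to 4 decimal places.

X ~ Binomial(9, 0.13). Want P(X=3 | X≥2) = P(X=3) / P(X≥2).
P(X=3) = C(9,3)·0.13^3·0.87^6 = 0.080025
P(X≥2) = 1 − 0.285544 − 0.384008 = 0.330448
Ratio = 0.080025 / 0.330448 = 0.242171

0.2422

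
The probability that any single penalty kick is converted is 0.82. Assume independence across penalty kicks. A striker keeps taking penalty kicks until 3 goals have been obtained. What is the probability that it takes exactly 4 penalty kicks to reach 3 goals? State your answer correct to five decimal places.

Y = trial on which the third success occurs; negative binomial, r=3, p=0.82.
P(Y=4) = C(3,2) · p^3 · (1−p)^1
= 3 · 0.55137 · 0.18 = 0.2977387

0.29774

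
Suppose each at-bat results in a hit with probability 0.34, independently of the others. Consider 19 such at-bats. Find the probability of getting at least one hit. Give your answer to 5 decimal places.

0.99963

P(at least one) = 1 − P(none) = 1 − (1 − 0.34)^19
= 1 − 0.0003727 = 0.9996273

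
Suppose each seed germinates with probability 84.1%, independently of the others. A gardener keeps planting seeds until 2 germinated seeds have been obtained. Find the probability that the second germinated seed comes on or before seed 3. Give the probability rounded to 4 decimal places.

0.9322

Finishing within 3 seeds ⇔ at least 2 successes in the first 3. With X ~ Binomial(3, 0.841), P(Y ≤ 3) = 1 − P(X ≤ 1).
  k=0: C(3,0)·0.841^0·0.159^3 = 0.004020
  k=1: C(3,1)·0.841^1·0.159^2 = 0.063784
1 − 0.067804 = 0.932196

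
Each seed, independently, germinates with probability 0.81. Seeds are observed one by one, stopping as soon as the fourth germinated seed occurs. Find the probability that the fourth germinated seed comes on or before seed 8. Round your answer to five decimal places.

0.99171

Finishing within 8 seeds ⇔ at least 4 successes in the first 8. With X ~ Binomial(8, 0.81), P(Y ≤ 8) = 1 − P(X ≤ 3).
  k=0: C(8,0)·0.81^0·0.19^8 = 0.0000017
  k=1: C(8,1)·0.81^1·0.19^7 = 0.0000579
  k=2: C(8,2)·0.81^2·0.19^6 = 0.0008643
  k=3: C(8,3)·0.81^3·0.19^5 = 0.0073690
1 − 0.0082929 = 0.9917071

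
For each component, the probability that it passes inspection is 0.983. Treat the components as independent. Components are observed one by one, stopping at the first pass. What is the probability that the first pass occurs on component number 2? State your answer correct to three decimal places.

Geometric (trials to first success), p = 0.983.
P(Y = 2) = (1−p)^1 · p = 0.017 · 0.983 = 0.01671

0.017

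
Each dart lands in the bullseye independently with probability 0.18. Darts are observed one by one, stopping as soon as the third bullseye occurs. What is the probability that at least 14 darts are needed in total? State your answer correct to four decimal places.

0.5769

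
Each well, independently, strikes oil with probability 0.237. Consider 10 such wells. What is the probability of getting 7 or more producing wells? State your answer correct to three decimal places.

0.003

X ~ Binomial(10, 0.237); P(X ≥ 7) = Σ C(10,k) p^k (1−p)^(10−k) over k:
  k=7: C(10,7)·0.237^7·0.763^3 = 0.00224
  k=8: C(10,8)·0.237^8·0.763^2 = 0.00026
  k=9: C(10,9)·0.237^9·0.763^1 = 0.00002
  k=10: C(10,10)·0.237^10·0.763^0 = 0.00000
Total = 0.00252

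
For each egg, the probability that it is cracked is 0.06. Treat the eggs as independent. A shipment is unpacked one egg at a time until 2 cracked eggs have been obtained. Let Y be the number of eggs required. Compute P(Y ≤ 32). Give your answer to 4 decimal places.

Finishing within 32 eggs ⇔ at least 2 successes in the first 32. With X ~ Binomial(32, 0.06), P(Y ≤ 32) = 1 − P(X ≤ 1).
  k=0: C(32,0)·0.06^0·0.94^32 = 0.138067
  k=1: C(32,1)·0.06^1·0.94^31 = 0.282010
1 − 0.420078 = 0.579922

0.5799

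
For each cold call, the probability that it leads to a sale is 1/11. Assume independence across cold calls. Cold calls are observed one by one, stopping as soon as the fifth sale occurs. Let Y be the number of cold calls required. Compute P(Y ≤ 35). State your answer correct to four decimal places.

0.2089

Finishing within 35 cold calls ⇔ at least 5 successes in the first 35. With X ~ Binomial(35, 0.090909), P(Y ≤ 35) = 1 − P(X ≤ 4).
  k=0: C(35,0)·0.090909^0·0.909091^35 = 0.035584
  k=1: C(35,1)·0.090909^1·0.909091^34 = 0.124544
  k=2: C(35,2)·0.090909^2·0.909091^33 = 0.211725
  k=3: C(35,3)·0.090909^3·0.909091^32 = 0.232898
  k=4: C(35,4)·0.090909^4·0.909091^31 = 0.186318
1 − 0.791070 = 0.208930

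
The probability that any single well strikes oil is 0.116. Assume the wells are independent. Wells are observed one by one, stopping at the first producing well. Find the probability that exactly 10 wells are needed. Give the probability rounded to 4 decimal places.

Geometric (trials to first success), p = 0.116.
P(Y = 10) = (1−p)^9 · p = 0.32966 · 0.116 = 0.038241

0.0382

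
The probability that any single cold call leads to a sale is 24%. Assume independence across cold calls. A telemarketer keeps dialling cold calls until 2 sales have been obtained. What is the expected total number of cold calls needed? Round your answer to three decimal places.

Y = total cold calls until the second success; negative binomial with r=2, p=0.24.
E[Y] = r / p = 2 / 0.24 = 8.33333

8.333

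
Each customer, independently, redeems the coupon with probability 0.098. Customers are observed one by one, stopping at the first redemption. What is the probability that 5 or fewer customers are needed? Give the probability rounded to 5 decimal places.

Y = number of customers to the first success; geometric, p = 0.098.
P(Y ≤ 5) = 1 − (1−p)^5 = 1 − 0.5970802 = 0.4029198

0.40292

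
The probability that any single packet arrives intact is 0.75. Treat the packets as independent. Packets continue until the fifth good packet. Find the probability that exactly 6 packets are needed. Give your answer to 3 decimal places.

Y = trial on which the fifth success occurs; negative binomial, r=5, p=0.75.
P(Y=6) = C(5,4) · p^5 · (1−p)^1
= 5 · 0.2373 · 0.25 = 0.29663

0.297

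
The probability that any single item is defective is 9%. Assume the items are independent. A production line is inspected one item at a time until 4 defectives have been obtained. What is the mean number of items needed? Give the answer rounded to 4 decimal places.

44.4444

Y = total items until the fourth success; negative binomial with r=4, p=0.09.
E[Y] = r / p = 4 / 0.09 = 44.444444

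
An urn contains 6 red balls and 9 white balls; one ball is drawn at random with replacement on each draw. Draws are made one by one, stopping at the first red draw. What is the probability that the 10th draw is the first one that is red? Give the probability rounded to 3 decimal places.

Geometric (trials to first success), p = 0.40.
P(Y = 10) = (1−p)^9 · p = 0.010078 · 0.40 = 0.00403

0.004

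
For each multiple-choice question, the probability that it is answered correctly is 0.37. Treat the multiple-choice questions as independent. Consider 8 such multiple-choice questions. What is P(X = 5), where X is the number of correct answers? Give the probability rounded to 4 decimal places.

0.0971

X ~ Binomial(n=8, p=0.37).
P(X=5) = C(8,5) · p^5 · (1−p)^3
= 56 · 0.0069344 · 0.25005 = 0.097100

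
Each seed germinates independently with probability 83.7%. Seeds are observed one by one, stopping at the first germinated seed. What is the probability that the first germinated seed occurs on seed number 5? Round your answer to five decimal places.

0.00059

Geometric (trials to first success), p = 0.837.
P(Y = 5) = (1−p)^4 · p = 0.00070591 · 0.837 = 0.0005908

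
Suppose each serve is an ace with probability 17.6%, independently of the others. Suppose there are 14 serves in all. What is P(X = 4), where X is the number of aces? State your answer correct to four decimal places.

0.1386

X ~ Binomial(n=14, p=0.176).
P(X=4) = C(14,4) · p^4 · (1−p)^10
= 1001 · 0.00095951 · 0.1443 = 0.138598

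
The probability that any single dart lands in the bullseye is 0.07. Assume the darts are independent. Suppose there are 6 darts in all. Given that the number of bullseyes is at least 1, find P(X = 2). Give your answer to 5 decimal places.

X ~ Binomial(6, 0.07). Want P(X=2 | X≥1) = P(X=2) / P(X≥1).
P(X=2) = C(6,2)·0.07^2·0.93^4 = 0.0549818
P(X≥1) = 1 − 0.6469902 = 0.3530098
Ratio = 0.0549818 / 0.3530098 = 0.1557515

0.15575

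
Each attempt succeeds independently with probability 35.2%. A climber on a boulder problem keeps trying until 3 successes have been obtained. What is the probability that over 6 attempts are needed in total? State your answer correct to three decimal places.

0.643

Needing more than 6 attempts ⇔ fewer than 3 successes in the first 6. With X ~ Binomial(6, 0.352), P(Y > 6) = P(X ≤ 2).
  k=0: C(6,0)·0.352^0·0.648^6 = 0.07404
  k=1: C(6,1)·0.352^1·0.648^5 = 0.24131
  k=2: C(6,2)·0.352^2·0.648^4 = 0.32770
P(X ≤ 2) = 0.64304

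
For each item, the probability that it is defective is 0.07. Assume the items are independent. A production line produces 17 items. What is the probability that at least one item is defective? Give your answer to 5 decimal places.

0.70879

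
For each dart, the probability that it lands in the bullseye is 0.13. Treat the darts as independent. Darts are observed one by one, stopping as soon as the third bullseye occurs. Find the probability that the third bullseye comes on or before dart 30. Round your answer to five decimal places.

0.76704

Finishing within 30 darts ⇔ at least 3 successes in the first 30. With X ~ Binomial(30, 0.13), P(Y ≤ 30) = 1 − P(X ≤ 2).
  k=0: C(30,0)·0.13^0·0.87^30 = 0.0153313
  k=1: C(30,1)·0.13^1·0.87^29 = 0.0687263
  k=2: C(30,2)·0.13^2·0.87^28 = 0.1489070
1 − 0.2329645 = 0.7670355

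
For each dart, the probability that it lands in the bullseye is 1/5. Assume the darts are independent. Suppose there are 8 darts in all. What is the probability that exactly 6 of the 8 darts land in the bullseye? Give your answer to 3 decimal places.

0.001

X ~ Binomial(n=8, p=0.20).
P(X=6) = C(8,6) · p^6 · (1−p)^2
= 28 · 6.4e-05 · 0.64 = 0.00115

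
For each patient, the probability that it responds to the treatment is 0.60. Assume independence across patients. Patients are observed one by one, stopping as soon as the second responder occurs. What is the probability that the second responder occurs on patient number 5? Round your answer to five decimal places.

Y = trial on which the second success occurs; negative binomial, r=2, p=0.60.
P(Y=5) = C(4,1) · p^2 · (1−p)^3
= 4 · 0.36 · 0.064 = 0.0921600

0.09216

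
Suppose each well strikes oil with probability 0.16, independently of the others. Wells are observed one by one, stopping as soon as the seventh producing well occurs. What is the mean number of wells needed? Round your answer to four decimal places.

Y = total wells until the seventh success; negative binomial with r=7, p=0.16.
E[Y] = r / p = 7 / 0.16 = 43.750000

43.7500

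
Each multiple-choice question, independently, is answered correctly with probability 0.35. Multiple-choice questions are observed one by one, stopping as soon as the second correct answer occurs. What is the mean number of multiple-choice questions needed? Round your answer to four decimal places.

5.7143

Y = total multiple-choice questions until the second success; negative binomial with r=2, p=0.35.
E[Y] = r / p = 2 / 0.35 = 5.714286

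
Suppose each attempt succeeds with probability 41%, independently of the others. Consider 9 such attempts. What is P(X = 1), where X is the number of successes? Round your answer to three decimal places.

X ~ Binomial(n=9, p=0.41).
P(X=1) = C(9,1) · p^1 · (1−p)^8
= 9 · 0.41 · 0.014683 = 0.05418

0.054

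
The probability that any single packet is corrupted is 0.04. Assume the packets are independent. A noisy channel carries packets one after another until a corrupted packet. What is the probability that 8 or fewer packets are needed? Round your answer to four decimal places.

0.2786

Y = number of packets to the first success; geometric, p = 0.04.
P(Y ≤ 8) = 1 − (1−p)^8 = 1 − 0.721390 = 0.278610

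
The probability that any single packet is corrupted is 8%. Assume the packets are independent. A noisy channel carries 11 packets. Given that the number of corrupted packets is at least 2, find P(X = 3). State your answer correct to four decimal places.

X ~ Binomial(11, 0.08). Want P(X=3 | X≥2) = P(X=3) / P(X≥2).
P(X=3) = C(11,3)·0.08^3·0.92^8 = 0.043357
P(X≥2) = 1 − 0.399637 − 0.382262 = 0.218101
Ratio = 0.043357 / 0.218101 = 0.198792

0.1988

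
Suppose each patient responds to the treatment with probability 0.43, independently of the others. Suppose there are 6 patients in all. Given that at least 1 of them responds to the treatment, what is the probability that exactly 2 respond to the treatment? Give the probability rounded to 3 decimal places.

0.303

X ~ Binomial(6, 0.43). Want P(X=2 | X≥1) = P(X=2) / P(X≥1).
P(X=2) = C(6,2)·0.43^2·0.57^4 = 0.29277
P(X≥1) = 1 − 0.03430 = 0.96570
Ratio = 0.29277 / 0.96570 = 0.30317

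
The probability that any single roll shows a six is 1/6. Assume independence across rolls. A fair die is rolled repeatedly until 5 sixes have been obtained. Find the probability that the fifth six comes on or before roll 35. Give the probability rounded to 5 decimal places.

0.71568

Finishing within 35 rolls ⇔ at least 5 successes in the first 35. With X ~ Binomial(35, 0.166667), P(Y ≤ 35) = 1 − P(X ≤ 4).
  k=0: C(35,0)·0.166667^0·0.833333^35 = 0.0016930
  k=1: C(35,1)·0.166667^1·0.833333^34 = 0.0118510
  k=2: C(35,2)·0.166667^2·0.833333^33 = 0.0402933
  k=3: C(35,3)·0.166667^3·0.833333^32 = 0.0886454
  k=4: C(35,4)·0.166667^4·0.833333^31 = 0.1418326
1 − 0.2843153 = 0.7156847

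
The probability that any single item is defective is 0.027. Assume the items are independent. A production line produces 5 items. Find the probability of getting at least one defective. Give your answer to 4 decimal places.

0.1279

P(at least one) = 1 − P(none) = 1 − (1 − 0.027)^5
= 1 − 0.872096 = 0.127904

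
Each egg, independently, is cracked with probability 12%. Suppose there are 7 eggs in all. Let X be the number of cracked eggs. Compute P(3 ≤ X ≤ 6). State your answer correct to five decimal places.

X ~ Binomial(7, 0.12); P(3 ≤ X ≤ 6) = Σ C(7,k) p^k (1−p)^(7−k) over k:
  k=3: C(7,3)·0.12^3·0.88^4 = 0.0362696
  k=4: C(7,4)·0.12^4·0.88^3 = 0.0049459
  k=5: C(7,5)·0.12^5·0.88^2 = 0.0004047
  k=6: C(7,6)·0.12^6·0.88^1 = 0.0000184
Total = 0.0416385

0.04164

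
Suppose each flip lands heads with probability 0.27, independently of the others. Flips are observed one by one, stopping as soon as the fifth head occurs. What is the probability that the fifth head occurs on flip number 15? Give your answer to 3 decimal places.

Y = trial on which the fifth success occurs; negative binomial, r=5, p=0.27.
P(Y=15) = C(14,4) · p^5 · (1−p)^10
= 1001 · 0.0014349 · 0.042976 = 0.06173

0.062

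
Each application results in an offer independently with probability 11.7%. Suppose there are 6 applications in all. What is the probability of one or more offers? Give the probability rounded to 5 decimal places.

P(at least one) = 1 − P(none) = 1 − (1 − 0.117)^6
= 1 − 0.4739846 = 0.5260154

0.52602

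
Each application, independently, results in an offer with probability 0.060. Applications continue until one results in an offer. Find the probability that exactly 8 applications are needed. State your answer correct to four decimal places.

Geometric (trials to first success), p = 0.06.
P(Y = 8) = (1−p)^7 · p = 0.64848 · 0.06 = 0.038909

0.0389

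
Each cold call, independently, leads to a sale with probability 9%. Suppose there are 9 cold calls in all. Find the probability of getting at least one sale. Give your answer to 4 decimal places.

0.5721

P(at least one) = 1 − P(none) = 1 − (1 − 0.09)^9
= 1 − 0.427930 = 0.572070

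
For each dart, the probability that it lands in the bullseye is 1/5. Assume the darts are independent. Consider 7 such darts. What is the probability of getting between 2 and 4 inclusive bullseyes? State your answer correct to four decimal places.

X ~ Binomial(7, 0.20); P(2 ≤ X ≤ 4) = Σ C(7,k) p^k (1−p)^(7−k) over k:
  k=2: C(7,2)·0.20^2·0.80^5 = 0.275251
  k=3: C(7,3)·0.20^3·0.80^4 = 0.114688
  k=4: C(7,4)·0.20^4·0.80^3 = 0.028672
Total = 0.418611

0.4186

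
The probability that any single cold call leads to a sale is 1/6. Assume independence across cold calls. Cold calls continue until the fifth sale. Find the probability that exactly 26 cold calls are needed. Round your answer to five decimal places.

0.03536

Y = trial on which the fifth success occurs; negative binomial, r=5, p=0.166667.
P(Y=26) = C(25,4) · p^5 · (1−p)^21
= 12650 · 0.0001286 · 0.021737 = 0.0353613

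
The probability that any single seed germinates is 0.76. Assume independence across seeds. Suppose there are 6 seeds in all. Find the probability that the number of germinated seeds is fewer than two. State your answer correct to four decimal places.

X ~ Binomial(6, 0.76); P(X ≤ 1) = Σ C(6,k) p^k (1−p)^(6−k) over k:
  k=0: C(6,0)·0.76^0·0.24^6 = 0.000191
  k=1: C(6,1)·0.76^1·0.24^5 = 0.003631
Total = 0.003822

0.0038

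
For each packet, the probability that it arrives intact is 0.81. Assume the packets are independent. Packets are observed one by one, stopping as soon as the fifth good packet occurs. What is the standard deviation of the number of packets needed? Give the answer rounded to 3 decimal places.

Y = total packets until the fifth success; negative binomial with r=5, p=0.81.
SD(Y) = √[r(1−p)/p²] = √(1.44795) = 1.20331

1.203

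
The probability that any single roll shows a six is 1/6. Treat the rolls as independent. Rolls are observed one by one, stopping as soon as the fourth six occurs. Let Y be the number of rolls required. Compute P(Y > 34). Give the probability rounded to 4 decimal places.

Needing more than 34 rolls ⇔ fewer than 4 successes in the first 34. With X ~ Binomial(34, 0.166667), P(Y > 34) = P(X ≤ 3).
  k=0: C(34,0)·0.166667^0·0.833333^34 = 0.002032
  k=1: C(34,1)·0.166667^1·0.833333^33 = 0.013815
  k=2: C(34,2)·0.166667^2·0.833333^32 = 0.045589
  k=3: C(34,3)·0.166667^3·0.833333^31 = 0.097257
P(X ≤ 3) = 0.158692

0.1587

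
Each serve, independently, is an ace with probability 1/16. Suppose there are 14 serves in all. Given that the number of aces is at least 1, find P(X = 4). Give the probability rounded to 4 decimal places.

X ~ Binomial(14, 0.0625). Want P(X=4 | X≥1) = P(X=4) / P(X≥1).
P(X=4) = C(14,4)·0.0625^4·0.9375^10 = 0.008011
P(X≥1) = 1 − 0.405133 = 0.594867
Ratio = 0.008011 / 0.594867 = 0.013466

0.0135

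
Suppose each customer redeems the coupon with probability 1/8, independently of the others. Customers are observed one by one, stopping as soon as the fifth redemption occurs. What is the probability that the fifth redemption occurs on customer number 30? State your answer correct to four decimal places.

0.0257

Y = trial on which the fifth success occurs; negative binomial, r=5, p=0.125.
P(Y=30) = C(29,4) · p^5 · (1−p)^25
= 23751 · 3.0518e-05 · 0.035498 = 0.025730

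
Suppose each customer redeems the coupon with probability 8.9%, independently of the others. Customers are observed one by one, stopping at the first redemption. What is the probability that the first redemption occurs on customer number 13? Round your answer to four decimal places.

Geometric (trials to first success), p = 0.089.
P(Y = 13) = (1−p)^12 · p = 0.32675 · 0.089 = 0.029081

0.0291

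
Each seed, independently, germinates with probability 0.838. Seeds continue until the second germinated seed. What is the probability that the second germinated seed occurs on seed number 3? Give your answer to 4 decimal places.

0.2275

Y = trial on which the second success occurs; negative binomial, r=2, p=0.838.
P(Y=3) = C(2,1) · p^2 · (1−p)^1
= 2 · 0.70224 · 0.162 = 0.227527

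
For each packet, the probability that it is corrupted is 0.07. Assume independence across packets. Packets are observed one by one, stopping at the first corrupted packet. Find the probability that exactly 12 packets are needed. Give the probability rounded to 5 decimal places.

0.03151

Geometric (trials to first success), p = 0.07.
P(Y = 12) = (1−p)^11 · p = 0.4501 · 0.07 = 0.0315072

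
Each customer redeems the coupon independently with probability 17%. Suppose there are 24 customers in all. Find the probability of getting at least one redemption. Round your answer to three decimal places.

0.989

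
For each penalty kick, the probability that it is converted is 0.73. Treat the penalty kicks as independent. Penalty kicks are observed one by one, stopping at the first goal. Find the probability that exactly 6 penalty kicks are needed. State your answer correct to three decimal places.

Geometric (trials to first success), p = 0.73.
P(Y = 6) = (1−p)^5 · p = 0.0014349 · 0.73 = 0.00105

0.001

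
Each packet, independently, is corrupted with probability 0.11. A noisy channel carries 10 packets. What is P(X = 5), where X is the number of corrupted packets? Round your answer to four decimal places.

0.0023

X ~ Binomial(n=10, p=0.11).
P(X=5) = C(10,5) · p^5 · (1−p)^5
= 252 · 1.6105e-05 · 0.55841 = 0.002266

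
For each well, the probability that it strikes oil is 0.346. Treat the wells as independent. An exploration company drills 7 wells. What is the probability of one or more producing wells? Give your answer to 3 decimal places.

P(at least one) = 1 − P(none) = 1 − (1 − 0.346)^7
= 1 − 0.05117 = 0.94883

0.949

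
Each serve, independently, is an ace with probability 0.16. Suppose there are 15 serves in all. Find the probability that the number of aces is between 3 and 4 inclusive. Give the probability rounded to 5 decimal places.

0.36142

X ~ Binomial(15, 0.16); P(3 ≤ X ≤ 4) = Σ C(15,k) p^k (1−p)^(15−k) over k:
  k=3: C(15,3)·0.16^3·0.84^12 = 0.2299973
  k=4: C(15,4)·0.16^4·0.84^11 = 0.1314270
Total = 0.3614244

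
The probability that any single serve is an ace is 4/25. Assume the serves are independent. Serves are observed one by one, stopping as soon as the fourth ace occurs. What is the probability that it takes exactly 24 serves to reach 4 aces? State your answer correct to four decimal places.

Y = trial on which the fourth success occurs; negative binomial, r=4, p=0.16.
P(Y=24) = C(23,3) · p^4 · (1−p)^20
= 1771 · 0.00065536 · 0.03059 = 0.035505

0.0355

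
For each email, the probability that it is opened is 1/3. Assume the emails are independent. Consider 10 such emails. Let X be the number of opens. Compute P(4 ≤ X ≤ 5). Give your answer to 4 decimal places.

0.3642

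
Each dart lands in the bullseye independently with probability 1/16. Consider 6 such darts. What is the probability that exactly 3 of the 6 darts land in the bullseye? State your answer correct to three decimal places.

X ~ Binomial(n=6, p=0.0625).
P(X=3) = C(6,3) · p^3 · (1−p)^3
= 20 · 0.00024414 · 0.82397 = 0.00402

0.004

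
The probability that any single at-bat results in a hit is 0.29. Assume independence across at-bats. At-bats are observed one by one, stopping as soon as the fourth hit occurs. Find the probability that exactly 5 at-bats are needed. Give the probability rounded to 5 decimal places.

Y = trial on which the fourth success occurs; negative binomial, r=4, p=0.29.
P(Y=5) = C(4,3) · p^4 · (1−p)^1
= 4 · 0.0070728 · 0.71 = 0.0200868

0.02009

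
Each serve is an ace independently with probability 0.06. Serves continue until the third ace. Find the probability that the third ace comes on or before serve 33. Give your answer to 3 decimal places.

0.318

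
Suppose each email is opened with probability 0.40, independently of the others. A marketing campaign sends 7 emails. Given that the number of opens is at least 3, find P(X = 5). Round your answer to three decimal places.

0.133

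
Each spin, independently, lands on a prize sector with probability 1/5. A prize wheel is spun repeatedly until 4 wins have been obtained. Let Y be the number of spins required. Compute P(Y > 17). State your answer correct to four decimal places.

0.5489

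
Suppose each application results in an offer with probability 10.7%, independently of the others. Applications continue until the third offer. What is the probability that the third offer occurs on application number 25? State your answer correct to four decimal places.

0.0280

Y = trial on which the third success occurs; negative binomial, r=3, p=0.107.
P(Y=25) = C(24,2) · p^3 · (1−p)^22
= 276 · 0.001225 · 0.082934 = 0.028041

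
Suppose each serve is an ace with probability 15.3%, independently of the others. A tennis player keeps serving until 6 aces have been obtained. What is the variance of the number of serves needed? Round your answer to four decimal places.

Y = total serves until the sixth success; negative binomial with r=6, p=0.153.
Var(Y) = r(1−p)/p² = 6·0.847 / 0.153² = 217.095989

217.0960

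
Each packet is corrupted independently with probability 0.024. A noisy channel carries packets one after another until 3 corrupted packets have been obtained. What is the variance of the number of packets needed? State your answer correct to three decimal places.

Y = total packets until the third success; negative binomial with r=3, p=0.024.
Var(Y) = r(1−p)/p² = 3·0.976 / 0.024² = 5083.33333

5083.333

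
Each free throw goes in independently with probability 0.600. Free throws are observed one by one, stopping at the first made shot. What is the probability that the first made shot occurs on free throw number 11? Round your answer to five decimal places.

0.00006

Geometric (trials to first success), p = 0.60.
P(Y = 11) = (1−p)^10 · p = 0.00010486 · 0.60 = 0.0000629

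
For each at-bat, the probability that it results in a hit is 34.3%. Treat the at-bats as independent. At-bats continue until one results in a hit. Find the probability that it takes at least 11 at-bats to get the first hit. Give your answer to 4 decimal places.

Y = number of at-bats to the first success; geometric, p = 0.343.
P(Y > 10) = P(first 10 all fail) = (1−p)^10 = 0.014985

0.0150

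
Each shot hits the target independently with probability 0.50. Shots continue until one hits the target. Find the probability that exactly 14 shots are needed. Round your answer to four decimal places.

Geometric (trials to first success), p = 0.50.
P(Y = 14) = (1−p)^13 · p = 0.00012207 · 0.50 = 0.000061

0.0001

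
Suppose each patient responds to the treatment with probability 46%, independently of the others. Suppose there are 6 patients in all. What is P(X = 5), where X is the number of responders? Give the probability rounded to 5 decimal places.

X ~ Binomial(n=6, p=0.46).
P(X=5) = C(6,5) · p^5 · (1−p)^1
= 6 · 0.020596 · 0.54 = 0.0667320

0.06673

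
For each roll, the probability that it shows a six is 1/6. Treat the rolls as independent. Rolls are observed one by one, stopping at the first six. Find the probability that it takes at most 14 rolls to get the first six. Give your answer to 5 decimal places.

Y = number of rolls to the first success; geometric, p = 0.166667.
P(Y ≤ 14) = 1 − (1−p)^14 = 1 − 0.0778866 = 0.9221134

0.92211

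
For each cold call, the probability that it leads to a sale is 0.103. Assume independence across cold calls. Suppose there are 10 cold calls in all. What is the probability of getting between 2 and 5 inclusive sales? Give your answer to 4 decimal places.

X ~ Binomial(10, 0.103); P(2 ≤ X ≤ 5) = Σ C(10,k) p^k (1−p)^(10−k) over k:
  k=2: C(10,2)·0.103^2·0.897^8 = 0.200091
  k=3: C(10,3)·0.103^3·0.897^7 = 0.061269
  k=4: C(10,4)·0.103^4·0.897^6 = 0.012312
  k=5: C(10,5)·0.103^5·0.897^5 = 0.001696
Total = 0.275368

0.2754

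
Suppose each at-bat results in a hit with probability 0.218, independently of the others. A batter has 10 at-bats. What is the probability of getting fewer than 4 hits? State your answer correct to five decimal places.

X ~ Binomial(10, 0.218); P(X ≤ 3) = Σ C(10,k) p^k (1−p)^(10−k) over k:
  k=0: C(10,0)·0.218^0·0.782^10 = 0.0855200
  k=1: C(10,1)·0.218^1·0.782^9 = 0.2384060
  k=2: C(10,2)·0.218^2·0.782^8 = 0.2990746
  k=3: C(10,3)·0.218^3·0.782^7 = 0.2223300
Total = 0.8453306

0.84533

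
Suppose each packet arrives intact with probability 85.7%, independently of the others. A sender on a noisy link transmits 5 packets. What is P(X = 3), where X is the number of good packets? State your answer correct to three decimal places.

0.129

X ~ Binomial(n=5, p=0.857).
P(X=3) = C(5,3) · p^3 · (1−p)^2
= 10 · 0.62942 · 0.020449 = 0.12871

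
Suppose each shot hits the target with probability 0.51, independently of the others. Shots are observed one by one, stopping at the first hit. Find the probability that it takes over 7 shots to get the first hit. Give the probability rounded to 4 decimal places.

0.0068

Y = number of shots to the first success; geometric, p = 0.51.
P(Y > 7) = P(first 7 all fail) = (1−p)^7 = 0.006782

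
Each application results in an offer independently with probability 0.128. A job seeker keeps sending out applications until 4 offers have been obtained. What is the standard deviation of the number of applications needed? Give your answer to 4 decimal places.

14.5908

Y = total applications until the fourth success; negative binomial with r=4, p=0.128.
SD(Y) = √[r(1−p)/p²] = √(212.890625) = 14.590772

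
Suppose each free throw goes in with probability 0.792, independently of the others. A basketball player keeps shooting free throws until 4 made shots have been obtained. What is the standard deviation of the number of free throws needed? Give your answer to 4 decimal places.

1.1517

Y = total free throws until the fourth success; negative binomial with r=4, p=0.792.
SD(Y) = √[r(1−p)/p²] = √(1.326395) = 1.151692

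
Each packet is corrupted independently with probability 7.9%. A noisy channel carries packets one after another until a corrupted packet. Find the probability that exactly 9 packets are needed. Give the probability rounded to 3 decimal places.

0.041

Geometric (trials to first success), p = 0.079.
P(Y = 9) = (1−p)^8 · p = 0.5177 · 0.079 = 0.04090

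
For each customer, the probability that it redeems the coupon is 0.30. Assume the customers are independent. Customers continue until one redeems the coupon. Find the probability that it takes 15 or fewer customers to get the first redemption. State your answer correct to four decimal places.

Y = number of customers to the first success; geometric, p = 0.30.
P(Y ≤ 15) = 1 − (1−p)^15 = 1 − 0.004748 = 0.995252

0.9953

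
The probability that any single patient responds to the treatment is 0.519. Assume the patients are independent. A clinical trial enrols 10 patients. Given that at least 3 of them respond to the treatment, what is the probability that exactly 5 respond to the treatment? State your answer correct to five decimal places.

X ~ Binomial(10, 0.519). Want P(X=5 | X≥3) = P(X=5) / P(X≥3).
P(X=5) = C(10,5)·0.519^5·0.481^5 = 0.2443221
P(X≥3) = 1 − 0.0006629 − 0.0071527 − 0.0347302 = 0.9574541
Ratio = 0.2443221 / 0.9574541 = 0.2551789

0.25518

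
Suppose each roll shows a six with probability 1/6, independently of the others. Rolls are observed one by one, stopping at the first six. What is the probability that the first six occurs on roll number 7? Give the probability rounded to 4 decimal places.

0.0558

Geometric (trials to first success), p = 0.166667.
P(Y = 7) = (1−p)^6 · p = 0.3349 · 0.166667 = 0.055816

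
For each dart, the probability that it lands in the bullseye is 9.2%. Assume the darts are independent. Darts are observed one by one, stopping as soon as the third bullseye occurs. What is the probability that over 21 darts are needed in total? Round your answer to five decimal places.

0.69620

Needing more than 21 darts ⇔ fewer than 3 successes in the first 21. With X ~ Binomial(21, 0.092), P(Y > 21) = P(X ≤ 2).
  k=0: C(21,0)·0.092^0·0.908^21 = 0.1317658
  k=1: C(21,1)·0.092^1·0.908^20 = 0.2803652
  k=2: C(21,2)·0.092^2·0.908^19 = 0.2840705
P(X ≤ 2) = 0.6962015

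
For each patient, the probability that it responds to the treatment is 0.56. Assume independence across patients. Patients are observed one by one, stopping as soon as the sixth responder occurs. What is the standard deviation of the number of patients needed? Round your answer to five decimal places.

Y = total patients until the sixth success; negative binomial with r=6, p=0.56.
SD(Y) = √[r(1−p)/p²] = √(8.4183673) = 2.9014423

2.90144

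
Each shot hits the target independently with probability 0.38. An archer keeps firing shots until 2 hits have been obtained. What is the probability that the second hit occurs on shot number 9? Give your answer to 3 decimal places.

Y = trial on which the second success occurs; negative binomial, r=2, p=0.38.
P(Y=9) = C(8,1) · p^2 · (1−p)^7
= 8 · 0.1444 · 0.035216 = 0.04068

0.041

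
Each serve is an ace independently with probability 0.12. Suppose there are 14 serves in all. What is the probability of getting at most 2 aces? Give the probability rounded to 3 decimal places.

0.768

X ~ Binomial(14, 0.12); P(X ≤ 2) = Σ C(14,k) p^k (1−p)^(14−k) over k:
  k=0: C(14,0)·0.12^0·0.88^14 = 0.16702
  k=1: C(14,1)·0.12^1·0.88^13 = 0.31885
  k=2: C(14,2)·0.12^2·0.88^12 = 0.28262
Total = 0.76848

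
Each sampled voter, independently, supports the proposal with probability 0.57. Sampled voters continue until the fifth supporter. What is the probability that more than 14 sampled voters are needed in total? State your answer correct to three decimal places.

Needing more than 14 sampled voters ⇔ fewer than 5 successes in the first 14. With X ~ Binomial(14, 0.57), P(Y > 14) = P(X ≤ 4).
  k=0: C(14,0)·0.57^0·0.43^14 = 0.00001
  k=1: C(14,1)·0.57^1·0.43^13 = 0.00014
  k=2: C(14,2)·0.57^2·0.43^12 = 0.00118
  k=3: C(14,3)·0.57^3·0.43^11 = 0.00626
  k=4: C(14,4)·0.57^4·0.43^10 = 0.02284
P(X ≤ 4) = 0.03043

0.030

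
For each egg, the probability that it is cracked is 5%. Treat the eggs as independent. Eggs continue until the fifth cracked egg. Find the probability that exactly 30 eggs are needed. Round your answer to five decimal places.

0.00206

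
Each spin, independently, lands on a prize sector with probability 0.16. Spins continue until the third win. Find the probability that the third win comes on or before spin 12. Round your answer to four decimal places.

0.2990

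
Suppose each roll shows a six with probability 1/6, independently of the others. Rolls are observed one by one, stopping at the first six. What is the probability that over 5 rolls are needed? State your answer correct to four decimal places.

0.4019

Y = number of rolls to the first success; geometric, p = 0.166667.
P(Y > 5) = P(first 5 all fail) = (1−p)^5 = 0.401878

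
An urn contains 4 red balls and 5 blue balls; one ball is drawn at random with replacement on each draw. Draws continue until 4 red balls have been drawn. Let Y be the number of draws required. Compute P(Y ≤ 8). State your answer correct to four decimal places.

0.5101

Finishing within 8 draws ⇔ at least 4 successes in the first 8. With X ~ Binomial(8, 0.444444), P(Y ≤ 8) = 1 − P(X ≤ 3).
  k=0: C(8,0)·0.444444^0·0.555556^8 = 0.009074
  k=1: C(8,1)·0.444444^1·0.555556^7 = 0.058076
  k=2: C(8,2)·0.444444^2·0.555556^6 = 0.162614
  k=3: C(8,3)·0.444444^3·0.555556^5 = 0.260182
1 − 0.489947 = 0.510053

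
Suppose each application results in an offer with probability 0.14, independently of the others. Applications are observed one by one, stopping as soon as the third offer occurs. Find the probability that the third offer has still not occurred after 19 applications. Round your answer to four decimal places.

Needing more than 19 applications ⇔ fewer than 3 successes in the first 19. With X ~ Binomial(19, 0.14), P(Y > 19) = P(X ≤ 2).
  k=0: C(19,0)·0.14^0·0.86^19 = 0.056947
  k=1: C(19,1)·0.14^1·0.86^18 = 0.176138
  k=2: C(19,2)·0.14^2·0.86^17 = 0.258063
P(X ≤ 2) = 0.491148

0.4911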